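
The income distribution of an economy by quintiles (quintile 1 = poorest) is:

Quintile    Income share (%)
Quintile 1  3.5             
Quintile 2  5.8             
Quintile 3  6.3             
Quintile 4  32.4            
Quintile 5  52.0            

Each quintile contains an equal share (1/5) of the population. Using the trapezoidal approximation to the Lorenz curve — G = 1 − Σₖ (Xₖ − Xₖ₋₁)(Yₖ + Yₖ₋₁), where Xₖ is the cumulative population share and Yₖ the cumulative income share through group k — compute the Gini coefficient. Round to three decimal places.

0.494

Cumulative income shares Yₖ: 0.0350, 0.0930, 0.1560, 0.4800, 1.0000
Σ (Xₖ−Xₖ₋₁)(Yₖ+Yₖ₋₁) = (1/5)(0.0350+0.0000) + (1/5)(0.0930+0.0350) + (1/5)(0.1560+0.0930) + (1/5)(0.4800+0.1560) + (1/5)(1.0000+0.4800)
  = 0.0070 + 0.0256 + 0.0498 + 0.1272 + 0.2960 = 0.5056
G = 1 − 0.5056 = 0.4944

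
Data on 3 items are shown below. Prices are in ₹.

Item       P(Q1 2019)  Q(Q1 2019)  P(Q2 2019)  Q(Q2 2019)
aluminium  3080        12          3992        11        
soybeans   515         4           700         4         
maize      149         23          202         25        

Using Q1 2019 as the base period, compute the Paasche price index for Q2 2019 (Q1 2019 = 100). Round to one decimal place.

130.5

Paasche price index uses current-period quantities as weights.
ΣP(Q2 2019)·Q(Q2 2019) = 3992×11 + 700×4 + 202×25 = 43912 + 2800 + 5050 = 51762
ΣP(Q1 2019)·Q(Q2 2019) = 3080×11 + 515×4 + 149×25 = 33880 + 2060 + 3725 = 39665
Index = 51762 / 39665 × 100 = 130.4979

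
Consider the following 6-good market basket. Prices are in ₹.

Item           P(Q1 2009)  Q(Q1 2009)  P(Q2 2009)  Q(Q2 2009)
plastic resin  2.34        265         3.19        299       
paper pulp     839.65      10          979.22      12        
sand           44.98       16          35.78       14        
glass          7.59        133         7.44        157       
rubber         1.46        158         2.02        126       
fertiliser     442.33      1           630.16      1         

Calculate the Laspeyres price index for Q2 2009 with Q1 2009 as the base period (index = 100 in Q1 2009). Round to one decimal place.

115.2

Laspeyres price index uses base-period quantities as weights.
ΣP(Q2 2009)·Q(Q1 2009) = 3.19×265 + 979.22×10 + 35.78×16 + 7.44×133 + 2.02×158 + 630.16×1 = 845.35 + 9792.2 + 572.48 + 989.52 + 319.16 + 630.16 = 13148.87
ΣP(Q1 2009)·Q(Q1 2009) = 2.34×265 + 839.65×10 + 44.98×16 + 7.59×133 + 1.46×158 + 442.33×1 = 620.1 + 8396.5 + 719.68 + 1009.47 + 230.68 + 442.33 = 11418.76
Index = 13148.87 / 11418.76 × 100 = 115.1515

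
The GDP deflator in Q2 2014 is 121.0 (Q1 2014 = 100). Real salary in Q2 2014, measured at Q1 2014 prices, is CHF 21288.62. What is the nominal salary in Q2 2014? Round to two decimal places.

25759.23

Nominal = Real × (Index/100) = 21288.62 × (121.0/100)
        = 21288.62 × 1.210 = 25759.2302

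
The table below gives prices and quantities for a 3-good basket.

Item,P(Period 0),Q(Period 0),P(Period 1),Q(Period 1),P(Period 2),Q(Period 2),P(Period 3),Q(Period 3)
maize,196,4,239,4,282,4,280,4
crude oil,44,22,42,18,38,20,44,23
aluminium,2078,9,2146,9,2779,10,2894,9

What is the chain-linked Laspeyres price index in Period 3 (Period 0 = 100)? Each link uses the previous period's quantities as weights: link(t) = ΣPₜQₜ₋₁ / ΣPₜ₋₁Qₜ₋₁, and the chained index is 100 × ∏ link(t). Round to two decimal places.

Link Period 0→Period 1:
ΣP(Period 1)Q(Period 0) = 239×4 + 42×22 + 2146×9 = 956 + 924 + 19314 = 21194
ΣP(Period 0)Q(Period 0) = 196×4 + 44×22 + 2078×9 = 784 + 968 + 18702 = 20454
link = 21194/20454 = 1.036179
Link Period 1→Period 2:
ΣP(Period 2)Q(Period 1) = 282×4 + 38×18 + 2779×9 = 1128 + 684 + 25011 = 26823
ΣP(Period 1)Q(Period 1) = 239×4 + 42×18 + 2146×9 = 956 + 756 + 19314 = 21026
link = 26823/21026 = 1.275706
Link Period 2→Period 3:
ΣP(Period 3)Q(Period 2) = 280×4 + 44×20 + 2894×10 = 1120 + 880 + 28940 = 30940
ΣP(Period 2)Q(Period 2) = 282×4 + 38×20 + 2779×10 = 1128 + 760 + 27790 = 29678
link = 30940/29678 = 1.042523
Chained index = 100 × 1.036179 × 1.275706 × 1.042523 = 137.8069

137.81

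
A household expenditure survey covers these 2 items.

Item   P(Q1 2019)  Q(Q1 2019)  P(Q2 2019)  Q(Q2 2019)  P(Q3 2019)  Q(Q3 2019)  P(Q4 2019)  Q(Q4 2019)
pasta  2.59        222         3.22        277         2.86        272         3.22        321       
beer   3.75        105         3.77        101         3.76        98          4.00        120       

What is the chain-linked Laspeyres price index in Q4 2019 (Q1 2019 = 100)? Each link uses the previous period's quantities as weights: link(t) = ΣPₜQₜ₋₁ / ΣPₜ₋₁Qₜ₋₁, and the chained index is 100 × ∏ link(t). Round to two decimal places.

116.76

Link Q1 2019→Q2 2019:
ΣP(Q2 2019)Q(Q1 2019) = 3.22×222 + 3.77×105 = 714.84 + 395.85 = 1110.69
ΣP(Q1 2019)Q(Q1 2019) = 2.59×222 + 3.75×105 = 574.98 + 393.75 = 968.73
link = 1110.69/968.73 = 1.146542
Link Q2 2019→Q3 2019:
ΣP(Q3 2019)Q(Q2 2019) = 2.86×277 + 3.76×101 = 792.22 + 379.76 = 1171.98
ΣP(Q2 2019)Q(Q2 2019) = 3.22×277 + 3.77×101 = 891.94 + 380.77 = 1272.71
link = 1171.98/1272.71 = 0.920854
Link Q3 2019→Q4 2019:
ΣP(Q4 2019)Q(Q3 2019) = 3.22×272 + 4.00×98 = 875.84 + 392 = 1267.84
ΣP(Q3 2019)Q(Q3 2019) = 2.86×272 + 3.76×98 = 777.92 + 368.48 = 1146.4
link = 1267.84/1146.4 = 1.105932
Chained index = 100 × 1.146542 × 0.920854 × 1.105932 = 116.7640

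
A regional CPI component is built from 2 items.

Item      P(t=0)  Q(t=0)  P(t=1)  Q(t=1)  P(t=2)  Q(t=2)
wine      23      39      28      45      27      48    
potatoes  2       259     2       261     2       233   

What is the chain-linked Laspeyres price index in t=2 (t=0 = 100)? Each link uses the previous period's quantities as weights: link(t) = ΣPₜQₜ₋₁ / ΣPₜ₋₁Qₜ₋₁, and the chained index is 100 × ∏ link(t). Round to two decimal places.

Link t=0→t=1:
ΣP(t=1)Q(t=0) = 28×39 + 2×259 = 1092 + 518 = 1610
ΣP(t=0)Q(t=0) = 23×39 + 2×259 = 897 + 518 = 1415
link = 1610/1415 = 1.137809
Link t=1→t=2:
ΣP(t=2)Q(t=1) = 27×45 + 2×261 = 1215 + 522 = 1737
ΣP(t=1)Q(t=1) = 28×45 + 2×261 = 1260 + 522 = 1782
link = 1737/1782 = 0.974747
Chained index = 100 × 1.137809 × 0.974747 = 110.9077

110.91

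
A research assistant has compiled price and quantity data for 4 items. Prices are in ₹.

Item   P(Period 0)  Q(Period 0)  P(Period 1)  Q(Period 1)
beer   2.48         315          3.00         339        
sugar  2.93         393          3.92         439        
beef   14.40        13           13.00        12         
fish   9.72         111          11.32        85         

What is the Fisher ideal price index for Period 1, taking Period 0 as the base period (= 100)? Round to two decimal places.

Laspeyres component (base-period weights):
ΣP(Period 1)Q(Period 0) = 3.00×315 + 3.92×393 + 13.00×13 + 11.32×111 = 945 + 1540.56 + 169 + 1256.52 = 3911.08
ΣP(Period 0)Q(Period 0) = 2.48×315 + 2.93×393 + 14.40×13 + 9.72×111 = 781.2 + 1151.49 + 187.2 + 1078.92 = 3198.81
L = 3911.08 / 3198.81 × 100 = 122.2667
Paasche component (current-period weights):
ΣP(Period 1)Q(Period 1) = 3.00×339 + 3.92×439 + 13.00×12 + 11.32×85 = 1017 + 1720.88 + 156 + 962.2 = 3856.08
ΣP(Period 0)Q(Period 1) = 2.48×339 + 2.93×439 + 14.40×12 + 9.72×85 = 840.72 + 1286.27 + 172.8 + 826.2 = 3125.99
P = 3856.08 / 3125.99 × 100 = 123.3555
Fisher = √(L × P) = √(122.2667 × 123.3555) = 122.8099

122.81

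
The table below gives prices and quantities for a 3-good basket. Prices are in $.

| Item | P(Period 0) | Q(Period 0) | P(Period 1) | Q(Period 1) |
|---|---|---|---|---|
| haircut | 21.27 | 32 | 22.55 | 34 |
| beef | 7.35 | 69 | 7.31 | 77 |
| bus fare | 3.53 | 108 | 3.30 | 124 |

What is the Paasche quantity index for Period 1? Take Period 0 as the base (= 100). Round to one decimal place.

Paasche quantity index uses current-period prices as weights.
ΣP(Period 1)·Q(Period 1) = 22.55×34 + 7.31×77 + 3.30×124 = 766.7 + 562.87 + 409.2 = 1738.77
ΣP(Period 1)·Q(Period 0) = 22.55×32 + 7.31×69 + 3.30×108 = 721.6 + 504.39 + 356.4 = 1582.39
Index = 1738.77 / 1582.39 × 100 = 109.8825

109.9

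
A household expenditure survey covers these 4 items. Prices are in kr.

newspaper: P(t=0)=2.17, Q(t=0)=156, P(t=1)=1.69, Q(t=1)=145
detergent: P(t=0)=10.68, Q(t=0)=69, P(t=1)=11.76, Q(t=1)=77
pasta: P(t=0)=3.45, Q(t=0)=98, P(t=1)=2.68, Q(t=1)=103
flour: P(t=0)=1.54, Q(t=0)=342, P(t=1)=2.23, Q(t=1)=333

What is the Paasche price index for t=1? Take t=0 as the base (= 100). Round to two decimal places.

108.18

Paasche price index uses current-period quantities as weights.
ΣP(t=1)·Q(t=1) = 1.69×145 + 11.76×77 + 2.68×103 + 2.23×333 = 245.05 + 905.52 + 276.04 + 742.59 = 2169.2
ΣP(t=0)·Q(t=1) = 2.17×145 + 10.68×77 + 3.45×103 + 1.54×333 = 314.65 + 822.36 + 355.35 + 512.82 = 2005.18
Index = 2169.2 / 2005.18 × 100 = 108.1798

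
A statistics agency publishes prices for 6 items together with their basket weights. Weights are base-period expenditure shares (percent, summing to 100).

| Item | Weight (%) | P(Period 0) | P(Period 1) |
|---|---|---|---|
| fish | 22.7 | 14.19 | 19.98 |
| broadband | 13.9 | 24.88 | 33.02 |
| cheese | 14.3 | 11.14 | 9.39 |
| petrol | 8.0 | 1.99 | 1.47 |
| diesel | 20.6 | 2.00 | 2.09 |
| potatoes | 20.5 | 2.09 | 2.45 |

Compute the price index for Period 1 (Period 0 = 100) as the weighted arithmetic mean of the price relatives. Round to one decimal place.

fish: 22.7 × (19.98/14.19) = 22.7 × 1.408034 = 31.9624
broadband: 13.9 × (33.02/24.88) = 13.9 × 1.327170 = 18.4477
cheese: 14.3 × (9.39/11.14) = 14.3 × 0.842908 = 12.0536
petrol: 8.0 × (1.47/1.99) = 8.0 × 0.738693 = 5.9095
diesel: 20.6 × (2.09/2.00) = 20.6 × 1.045000 = 21.5270
potatoes: 20.5 × (2.45/2.09) = 20.5 × 1.172249 = 24.0311
Index = Σ wᵢ·(p₁ᵢ/p₀ᵢ) = 31.9624 + 18.4477 + 12.0536 + 5.9095 + 21.5270 + 24.0311 = 113.9313

113.9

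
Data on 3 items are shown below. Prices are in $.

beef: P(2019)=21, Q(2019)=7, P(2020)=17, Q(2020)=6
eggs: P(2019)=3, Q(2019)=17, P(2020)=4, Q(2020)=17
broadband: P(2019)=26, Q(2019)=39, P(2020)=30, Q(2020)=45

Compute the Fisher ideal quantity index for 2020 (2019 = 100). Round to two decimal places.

111.57

Laspeyres component (base-period weights):
ΣP(2019)Q(2020) = 21×6 + 3×17 + 26×45 = 126 + 51 + 1170 = 1347
ΣP(2019)Q(2019) = 21×7 + 3×17 + 26×39 = 147 + 51 + 1014 = 1212
L = 1347 / 1212 × 100 = 111.1386
Paasche component (current-period weights):
ΣP(2020)Q(2020) = 17×6 + 4×17 + 30×45 = 102 + 68 + 1350 = 1520
ΣP(2020)Q(2019) = 17×7 + 4×17 + 30×39 = 119 + 68 + 1170 = 1357
P = 1520 / 1357 × 100 = 112.0118
Fisher = √(L × P) = √(111.1386 × 112.0118) = 111.5743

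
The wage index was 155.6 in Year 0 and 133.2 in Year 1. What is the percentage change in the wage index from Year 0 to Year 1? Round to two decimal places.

Change = (133.2 − 155.6) / 155.6 × 100
       = -22.4 / 155.6 × 100 = -14.3959%

-14.40%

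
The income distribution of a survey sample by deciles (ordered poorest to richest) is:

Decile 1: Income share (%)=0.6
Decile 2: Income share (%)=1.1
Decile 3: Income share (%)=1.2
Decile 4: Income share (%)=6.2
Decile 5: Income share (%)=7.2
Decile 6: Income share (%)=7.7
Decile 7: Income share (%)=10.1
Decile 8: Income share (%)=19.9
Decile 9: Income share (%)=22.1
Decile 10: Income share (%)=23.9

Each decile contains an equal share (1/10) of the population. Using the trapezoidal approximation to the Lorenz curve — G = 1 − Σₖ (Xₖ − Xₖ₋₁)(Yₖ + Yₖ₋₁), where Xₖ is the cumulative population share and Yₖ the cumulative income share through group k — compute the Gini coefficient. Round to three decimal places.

Cumulative income shares Yₖ: 0.0060, 0.0170, 0.0290, 0.0910, 0.1630, 0.2400, 0.3410, 0.5400, 0.7610, 1.0000
Σ (Xₖ−Xₖ₋₁)(Yₖ+Yₖ₋₁) = (1/10)(0.0060+0.0000) + (1/10)(0.0170+0.0060) + (1/10)(0.0290+0.0170) + (1/10)(0.0910+0.0290) + (1/10)(0.1630+0.0910) + (1/10)(0.2400+0.1630) + (1/10)(0.3410+0.2400) + (1/10)(0.5400+0.3410) + (1/10)(0.7610+0.5400) + (1/10)(1.0000+0.7610)
  = 0.0006 + 0.0023 + 0.0046 + 0.0120 + 0.0254 + 0.0403 + 0.0581 + 0.0881 + 0.1301 + 0.1761 = 0.5376
G = 1 − 0.5376 = 0.4624

0.462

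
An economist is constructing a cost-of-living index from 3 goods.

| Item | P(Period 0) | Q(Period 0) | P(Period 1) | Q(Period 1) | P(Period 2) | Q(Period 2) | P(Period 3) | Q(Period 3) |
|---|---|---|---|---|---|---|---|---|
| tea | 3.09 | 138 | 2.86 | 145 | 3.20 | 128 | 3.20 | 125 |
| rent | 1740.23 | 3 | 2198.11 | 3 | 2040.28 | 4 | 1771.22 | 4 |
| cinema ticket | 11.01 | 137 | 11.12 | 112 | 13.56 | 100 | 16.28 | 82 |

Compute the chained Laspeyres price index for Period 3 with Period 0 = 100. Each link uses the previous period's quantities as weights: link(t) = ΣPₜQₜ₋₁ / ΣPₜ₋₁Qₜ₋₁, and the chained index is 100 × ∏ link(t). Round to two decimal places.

107.33

Link Period 0→Period 1:
ΣP(Period 1)Q(Period 0) = 2.86×138 + 2198.11×3 + 11.12×137 = 394.68 + 6594.33 + 1523.44 = 8512.45
ΣP(Period 0)Q(Period 0) = 3.09×138 + 1740.23×3 + 11.01×137 = 426.42 + 5220.69 + 1508.37 = 7155.48
link = 8512.45/7155.48 = 1.189641
Link Period 1→Period 2:
ΣP(Period 2)Q(Period 1) = 3.20×145 + 2040.28×3 + 13.56×112 = 464 + 6120.84 + 1518.72 = 8103.56
ΣP(Period 1)Q(Period 1) = 2.86×145 + 2198.11×3 + 11.12×112 = 414.7 + 6594.33 + 1245.44 = 8254.47
link = 8103.56/8254.47 = 0.981718
Link Period 2→Period 3:
ΣP(Period 3)Q(Period 2) = 3.20×128 + 1771.22×4 + 16.28×100 = 409.6 + 7084.88 + 1628 = 9122.48
ΣP(Period 2)Q(Period 2) = 3.20×128 + 2040.28×4 + 13.56×100 = 409.6 + 8161.12 + 1356 = 9926.72
link = 9122.48/9926.72 = 0.918982
Chained index = 100 × 1.189641 × 0.981718 × 0.918982 = 107.3272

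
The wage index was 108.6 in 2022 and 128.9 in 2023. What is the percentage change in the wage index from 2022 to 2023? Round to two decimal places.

Change = (128.9 − 108.6) / 108.6 × 100
       = 20.3 / 108.6 × 100 = 18.6924%

18.69%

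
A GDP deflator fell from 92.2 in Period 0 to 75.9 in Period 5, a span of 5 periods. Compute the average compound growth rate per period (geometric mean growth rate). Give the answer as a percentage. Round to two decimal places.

Growth factor = (75.9/92.2)^(1/5) = (0.823210)^(1/5) = 0.961839
Growth rate = 0.961839 − 1 = -0.038161 = -3.8161%

-3.82%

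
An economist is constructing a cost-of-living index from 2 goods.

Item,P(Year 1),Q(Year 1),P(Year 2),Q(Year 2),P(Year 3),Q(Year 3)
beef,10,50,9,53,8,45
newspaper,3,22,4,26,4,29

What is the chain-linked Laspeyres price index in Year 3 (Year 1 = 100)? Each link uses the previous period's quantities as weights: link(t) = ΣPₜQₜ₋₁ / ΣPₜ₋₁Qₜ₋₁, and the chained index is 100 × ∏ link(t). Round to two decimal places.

86.38

Link Year 1→Year 2:
ΣP(Year 2)Q(Year 1) = 9×50 + 4×22 = 450 + 88 = 538
ΣP(Year 1)Q(Year 1) = 10×50 + 3×22 = 500 + 66 = 566
link = 538/566 = 0.950530
Link Year 2→Year 3:
ΣP(Year 3)Q(Year 2) = 8×53 + 4×26 = 424 + 104 = 528
ΣP(Year 2)Q(Year 2) = 9×53 + 4×26 = 477 + 104 = 581
link = 528/581 = 0.908778
Chained index = 100 × 0.950530 × 0.908778 = 86.3821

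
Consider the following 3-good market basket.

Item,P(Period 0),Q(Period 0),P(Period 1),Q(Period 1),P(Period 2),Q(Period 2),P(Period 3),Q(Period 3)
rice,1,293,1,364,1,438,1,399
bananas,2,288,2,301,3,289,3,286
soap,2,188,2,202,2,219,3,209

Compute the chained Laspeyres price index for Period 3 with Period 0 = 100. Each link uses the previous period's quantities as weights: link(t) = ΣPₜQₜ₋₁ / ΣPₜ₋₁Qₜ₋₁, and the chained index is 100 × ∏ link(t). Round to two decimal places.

Link Period 0→Period 1:
ΣP(Period 1)Q(Period 0) = 1×293 + 2×288 + 2×188 = 293 + 576 + 376 = 1245
ΣP(Period 0)Q(Period 0) = 1×293 + 2×288 + 2×188 = 293 + 576 + 376 = 1245
link = 1245/1245 = 1.000000
Link Period 1→Period 2:
ΣP(Period 2)Q(Period 1) = 1×364 + 3×301 + 2×202 = 364 + 903 + 404 = 1671
ΣP(Period 1)Q(Period 1) = 1×364 + 2×301 + 2×202 = 364 + 602 + 404 = 1370
link = 1671/1370 = 1.219708
Link Period 2→Period 3:
ΣP(Period 3)Q(Period 2) = 1×438 + 3×289 + 3×219 = 438 + 867 + 657 = 1962
ΣP(Period 2)Q(Period 2) = 1×438 + 3×289 + 2×219 = 438 + 867 + 438 = 1743
link = 1962/1743 = 1.125645
Chained index = 100 × 1.000000 × 1.219708 × 1.125645 = 137.2959

137.30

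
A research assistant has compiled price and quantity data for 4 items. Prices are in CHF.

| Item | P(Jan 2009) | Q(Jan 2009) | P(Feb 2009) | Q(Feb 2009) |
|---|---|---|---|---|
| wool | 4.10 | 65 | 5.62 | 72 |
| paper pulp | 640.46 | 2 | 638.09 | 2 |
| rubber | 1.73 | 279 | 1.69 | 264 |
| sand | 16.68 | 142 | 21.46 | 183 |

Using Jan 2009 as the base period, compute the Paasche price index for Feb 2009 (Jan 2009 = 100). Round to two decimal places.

119.05

Paasche price index uses current-period quantities as weights.
ΣP(Feb 2009)·Q(Feb 2009) = 5.62×72 + 638.09×2 + 1.69×264 + 21.46×183 = 404.64 + 1276.18 + 446.16 + 3927.18 = 6054.16
ΣP(Jan 2009)·Q(Feb 2009) = 4.10×72 + 640.46×2 + 1.73×264 + 16.68×183 = 295.2 + 1280.92 + 456.72 + 3052.44 = 5085.28
Index = 6054.16 / 5085.28 × 100 = 119.0526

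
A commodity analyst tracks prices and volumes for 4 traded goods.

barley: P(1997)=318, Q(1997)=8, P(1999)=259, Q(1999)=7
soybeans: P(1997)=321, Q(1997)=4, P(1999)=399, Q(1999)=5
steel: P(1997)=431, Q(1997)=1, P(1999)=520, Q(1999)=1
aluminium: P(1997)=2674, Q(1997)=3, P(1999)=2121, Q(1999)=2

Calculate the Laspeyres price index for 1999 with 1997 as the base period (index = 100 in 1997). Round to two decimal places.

Laspeyres price index uses base-period quantities as weights.
ΣP(1999)·Q(1997) = 259×8 + 399×4 + 520×1 + 2121×3 = 2072 + 1596 + 520 + 6363 = 10551
ΣP(1997)·Q(1997) = 318×8 + 321×4 + 431×1 + 2674×3 = 2544 + 1284 + 431 + 8022 = 12281
Index = 10551 / 12281 × 100 = 85.9132

85.91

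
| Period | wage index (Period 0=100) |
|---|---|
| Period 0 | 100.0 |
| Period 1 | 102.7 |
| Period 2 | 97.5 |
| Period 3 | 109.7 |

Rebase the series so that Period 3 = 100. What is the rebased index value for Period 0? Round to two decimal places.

91.16

Rebased(Period 0) = 100.0 / 109.7 × 100 = 91.1577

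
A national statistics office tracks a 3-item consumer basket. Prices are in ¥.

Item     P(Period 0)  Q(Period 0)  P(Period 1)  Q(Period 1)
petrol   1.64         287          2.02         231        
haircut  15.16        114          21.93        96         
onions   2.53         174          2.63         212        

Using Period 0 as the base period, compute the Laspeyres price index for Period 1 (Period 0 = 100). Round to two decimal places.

Laspeyres price index uses base-period quantities as weights.
ΣP(Period 1)·Q(Period 0) = 2.02×287 + 21.93×114 + 2.63×174 = 579.74 + 2500.02 + 457.62 = 3537.38
ΣP(Period 0)·Q(Period 0) = 1.64×287 + 15.16×114 + 2.53×174 = 470.68 + 1728.24 + 440.22 = 2639.14
Index = 3537.38 / 2639.14 × 100 = 134.0353

134.04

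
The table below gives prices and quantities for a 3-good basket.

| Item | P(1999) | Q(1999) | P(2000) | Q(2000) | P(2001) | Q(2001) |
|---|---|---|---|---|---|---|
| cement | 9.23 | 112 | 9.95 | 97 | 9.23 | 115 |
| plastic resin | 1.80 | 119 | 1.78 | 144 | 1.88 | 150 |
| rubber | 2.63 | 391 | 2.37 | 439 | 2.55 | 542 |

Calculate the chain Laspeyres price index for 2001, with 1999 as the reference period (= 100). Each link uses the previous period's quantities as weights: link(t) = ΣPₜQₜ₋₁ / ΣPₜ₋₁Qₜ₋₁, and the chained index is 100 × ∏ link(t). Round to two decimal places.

100.00

Link 1999→2000:
ΣP(2000)Q(1999) = 9.95×112 + 1.78×119 + 2.37×391 = 1114.4 + 211.82 + 926.67 = 2252.89
ΣP(1999)Q(1999) = 9.23×112 + 1.80×119 + 2.63×391 = 1033.76 + 214.2 + 1028.33 = 2276.29
link = 2252.89/2276.29 = 0.989720
Link 2000→2001:
ΣP(2001)Q(2000) = 9.23×97 + 1.88×144 + 2.55×439 = 895.31 + 270.72 + 1119.45 = 2285.48
ΣP(2000)Q(2000) = 9.95×97 + 1.78×144 + 2.37×439 = 965.15 + 256.32 + 1040.43 = 2261.9
link = 2285.48/2261.9 = 1.010425
Chained index = 100 × 0.989720 × 1.010425 = 100.0038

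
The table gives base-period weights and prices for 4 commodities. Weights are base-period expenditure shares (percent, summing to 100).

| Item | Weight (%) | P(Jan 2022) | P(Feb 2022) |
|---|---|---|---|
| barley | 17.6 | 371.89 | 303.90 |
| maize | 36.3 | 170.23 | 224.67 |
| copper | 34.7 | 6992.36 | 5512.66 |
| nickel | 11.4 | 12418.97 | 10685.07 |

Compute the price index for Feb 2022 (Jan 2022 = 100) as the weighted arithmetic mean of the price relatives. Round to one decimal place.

99.5

barley: 17.6 × (303.90/371.89) = 17.6 × 0.817177 = 14.3823
maize: 36.3 × (224.67/170.23) = 36.3 × 1.319803 = 47.9088
copper: 34.7 × (5512.66/6992.36) = 34.7 × 0.788383 = 27.3569
nickel: 11.4 × (10685.07/12418.97) = 11.4 × 0.860383 = 9.8084
Index = Σ wᵢ·(p₁ᵢ/p₀ᵢ) = 14.3823 + 47.9088 + 27.3569 + 9.8084 = 99.4564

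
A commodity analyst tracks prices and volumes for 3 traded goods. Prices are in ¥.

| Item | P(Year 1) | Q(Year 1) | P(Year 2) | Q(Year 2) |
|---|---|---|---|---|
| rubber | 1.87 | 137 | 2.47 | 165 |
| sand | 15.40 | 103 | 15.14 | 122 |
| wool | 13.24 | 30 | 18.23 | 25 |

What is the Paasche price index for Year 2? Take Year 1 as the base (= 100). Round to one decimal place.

107.6

Paasche price index uses current-period quantities as weights.
ΣP(Year 2)·Q(Year 2) = 2.47×165 + 15.14×122 + 18.23×25 = 407.55 + 1847.08 + 455.75 = 2710.38
ΣP(Year 1)·Q(Year 2) = 1.87×165 + 15.40×122 + 13.24×25 = 308.55 + 1878.8 + 331 = 2518.35
Index = 2710.38 / 2518.35 × 100 = 107.6252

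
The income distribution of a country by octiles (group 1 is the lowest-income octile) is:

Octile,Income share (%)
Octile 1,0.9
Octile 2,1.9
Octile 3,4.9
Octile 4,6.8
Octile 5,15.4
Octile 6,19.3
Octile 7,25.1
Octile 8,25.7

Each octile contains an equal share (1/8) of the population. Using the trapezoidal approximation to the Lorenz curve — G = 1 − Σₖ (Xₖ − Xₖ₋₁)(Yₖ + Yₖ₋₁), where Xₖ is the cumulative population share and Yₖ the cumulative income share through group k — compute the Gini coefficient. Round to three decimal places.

Cumulative income shares Yₖ: 0.0090, 0.0280, 0.0770, 0.1450, 0.2990, 0.4920, 0.7430, 1.0000
Σ (Xₖ−Xₖ₋₁)(Yₖ+Yₖ₋₁) = (1/8)(0.0090+0.0000) + (1/8)(0.0280+0.0090) + (1/8)(0.0770+0.0280) + (1/8)(0.1450+0.0770) + (1/8)(0.2990+0.1450) + (1/8)(0.4920+0.2990) + (1/8)(0.7430+0.4920) + (1/8)(1.0000+0.7430)
  = 0.0011 + 0.0046 + 0.0131 + 0.0278 + 0.0555 + 0.0989 + 0.1544 + 0.2179 = 0.5733
G = 1 − 0.5733 = 0.4267

0.427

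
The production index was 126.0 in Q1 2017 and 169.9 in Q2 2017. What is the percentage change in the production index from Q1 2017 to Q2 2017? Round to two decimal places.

34.84%

Change = (169.9 − 126.0) / 126.0 × 100
       = 43.9 / 126.0 × 100 = 34.8413%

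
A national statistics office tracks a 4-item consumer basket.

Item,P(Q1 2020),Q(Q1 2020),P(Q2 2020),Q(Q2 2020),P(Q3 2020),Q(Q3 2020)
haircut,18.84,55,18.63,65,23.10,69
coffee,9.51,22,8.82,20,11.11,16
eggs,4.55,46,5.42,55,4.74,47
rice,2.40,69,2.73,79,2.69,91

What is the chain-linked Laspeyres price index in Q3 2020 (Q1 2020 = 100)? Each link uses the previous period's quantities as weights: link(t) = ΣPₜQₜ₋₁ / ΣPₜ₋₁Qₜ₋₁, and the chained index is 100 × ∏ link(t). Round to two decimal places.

Link Q1 2020→Q2 2020:
ΣP(Q2 2020)Q(Q1 2020) = 18.63×55 + 8.82×22 + 5.42×46 + 2.73×69 = 1024.65 + 194.04 + 249.32 + 188.37 = 1656.38
ΣP(Q1 2020)Q(Q1 2020) = 18.84×55 + 9.51×22 + 4.55×46 + 2.40×69 = 1036.2 + 209.22 + 209.3 + 165.6 = 1620.32
link = 1656.38/1620.32 = 1.022255
Link Q2 2020→Q3 2020:
ΣP(Q3 2020)Q(Q2 2020) = 23.10×65 + 11.11×20 + 4.74×55 + 2.69×79 = 1501.5 + 222.2 + 260.7 + 212.51 = 2196.91
ΣP(Q2 2020)Q(Q2 2020) = 18.63×65 + 8.82×20 + 5.42×55 + 2.73×79 = 1210.95 + 176.4 + 298.1 + 215.67 = 1901.12
link = 2196.91/1901.12 = 1.155587
Chained index = 100 × 1.022255 × 1.155587 = 118.1305

118.13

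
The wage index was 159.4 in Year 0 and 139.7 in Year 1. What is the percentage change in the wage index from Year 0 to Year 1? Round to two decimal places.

-12.36%

Change = (139.7 − 159.4) / 159.4 × 100
       = -19.7 / 159.4 × 100 = -12.3588%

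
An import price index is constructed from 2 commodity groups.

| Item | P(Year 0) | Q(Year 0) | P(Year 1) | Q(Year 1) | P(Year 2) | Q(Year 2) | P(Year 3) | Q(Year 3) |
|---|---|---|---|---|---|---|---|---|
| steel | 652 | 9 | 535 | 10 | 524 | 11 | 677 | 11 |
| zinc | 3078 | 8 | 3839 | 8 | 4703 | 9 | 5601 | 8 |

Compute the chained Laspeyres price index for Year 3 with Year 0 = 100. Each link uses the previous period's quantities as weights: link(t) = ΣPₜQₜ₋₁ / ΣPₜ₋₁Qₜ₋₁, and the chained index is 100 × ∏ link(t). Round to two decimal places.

166.61

Link Year 0→Year 1:
ΣP(Year 1)Q(Year 0) = 535×9 + 3839×8 = 4815 + 30712 = 35527
ΣP(Year 0)Q(Year 0) = 652×9 + 3078×8 = 5868 + 24624 = 30492
link = 35527/30492 = 1.165125
Link Year 1→Year 2:
ΣP(Year 2)Q(Year 1) = 524×10 + 4703×8 = 5240 + 37624 = 42864
ΣP(Year 1)Q(Year 1) = 535×10 + 3839×8 = 5350 + 30712 = 36062
link = 42864/36062 = 1.188620
Link Year 2→Year 3:
ΣP(Year 3)Q(Year 2) = 677×11 + 5601×9 = 7447 + 50409 = 57856
ΣP(Year 2)Q(Year 2) = 524×11 + 4703×9 = 5764 + 42327 = 48091
link = 57856/48091 = 1.203053
Chained index = 100 × 1.165125 × 1.188620 × 1.203053 = 166.6096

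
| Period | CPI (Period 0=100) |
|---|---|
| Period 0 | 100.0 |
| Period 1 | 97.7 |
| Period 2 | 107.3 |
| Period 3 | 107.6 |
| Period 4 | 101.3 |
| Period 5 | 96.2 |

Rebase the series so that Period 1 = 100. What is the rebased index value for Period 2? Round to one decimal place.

Rebased(Period 2) = 107.3 / 97.7 × 100 = 109.8260

109.8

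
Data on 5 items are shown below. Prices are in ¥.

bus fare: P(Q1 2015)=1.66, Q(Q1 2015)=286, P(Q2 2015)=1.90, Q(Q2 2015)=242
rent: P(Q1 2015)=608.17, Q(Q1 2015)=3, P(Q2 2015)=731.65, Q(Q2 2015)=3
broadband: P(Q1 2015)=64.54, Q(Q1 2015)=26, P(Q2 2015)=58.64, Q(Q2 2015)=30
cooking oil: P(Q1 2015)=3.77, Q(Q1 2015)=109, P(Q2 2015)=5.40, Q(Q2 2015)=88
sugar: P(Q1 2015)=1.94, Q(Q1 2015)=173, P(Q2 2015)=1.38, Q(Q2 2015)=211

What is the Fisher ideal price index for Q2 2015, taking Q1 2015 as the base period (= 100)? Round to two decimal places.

Laspeyres component (base-period weights):
ΣP(Q2 2015)Q(Q1 2015) = 1.90×286 + 731.65×3 + 58.64×26 + 5.40×109 + 1.38×173 = 543.4 + 2194.95 + 1524.64 + 588.6 + 238.74 = 5090.33
ΣP(Q1 2015)Q(Q1 2015) = 1.66×286 + 608.17×3 + 64.54×26 + 3.77×109 + 1.94×173 = 474.76 + 1824.51 + 1678.04 + 410.93 + 335.62 = 4723.86
L = 5090.33 / 4723.86 × 100 = 107.7579
Paasche component (current-period weights):
ΣP(Q2 2015)Q(Q2 2015) = 1.90×242 + 731.65×3 + 58.64×30 + 5.40×88 + 1.38×211 = 459.8 + 2194.95 + 1759.2 + 475.2 + 291.18 = 5180.33
ΣP(Q1 2015)Q(Q2 2015) = 1.66×242 + 608.17×3 + 64.54×30 + 3.77×88 + 1.94×211 = 401.72 + 1824.51 + 1936.2 + 331.76 + 409.34 = 4903.53
P = 5180.33 / 4903.53 × 100 = 105.6449
Fisher = √(L × P) = √(107.7579 × 105.6449) = 106.6962

106.70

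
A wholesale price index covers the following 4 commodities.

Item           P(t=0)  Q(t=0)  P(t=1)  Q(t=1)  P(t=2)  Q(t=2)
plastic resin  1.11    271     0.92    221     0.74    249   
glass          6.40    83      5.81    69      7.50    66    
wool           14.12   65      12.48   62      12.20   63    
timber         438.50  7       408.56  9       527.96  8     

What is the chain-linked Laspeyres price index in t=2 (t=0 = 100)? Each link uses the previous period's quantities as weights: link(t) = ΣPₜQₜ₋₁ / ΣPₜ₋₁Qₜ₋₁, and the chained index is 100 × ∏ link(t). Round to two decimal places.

Link t=0→t=1:
ΣP(t=1)Q(t=0) = 0.92×271 + 5.81×83 + 12.48×65 + 408.56×7 = 249.32 + 482.23 + 811.2 + 2859.92 = 4402.67
ΣP(t=0)Q(t=0) = 1.11×271 + 6.40×83 + 14.12×65 + 438.50×7 = 300.81 + 531.2 + 917.8 + 3069.5 = 4819.31
link = 4402.67/4819.31 = 0.913548
Link t=1→t=2:
ΣP(t=2)Q(t=1) = 0.74×221 + 7.50×69 + 12.20×62 + 527.96×9 = 163.54 + 517.5 + 756.4 + 4751.64 = 6189.08
ΣP(t=1)Q(t=1) = 0.92×221 + 5.81×69 + 12.48×62 + 408.56×9 = 203.32 + 400.89 + 773.76 + 3677.04 = 5055.01
link = 6189.08/5055.01 = 1.224346
Chained index = 100 × 0.913548 × 1.224346 = 111.8498

111.85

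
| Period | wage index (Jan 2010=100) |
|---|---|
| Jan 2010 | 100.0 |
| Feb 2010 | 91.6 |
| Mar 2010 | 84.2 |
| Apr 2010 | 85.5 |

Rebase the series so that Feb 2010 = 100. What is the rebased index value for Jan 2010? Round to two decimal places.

109.17

Rebased(Jan 2010) = 100.0 / 91.6 × 100 = 109.1703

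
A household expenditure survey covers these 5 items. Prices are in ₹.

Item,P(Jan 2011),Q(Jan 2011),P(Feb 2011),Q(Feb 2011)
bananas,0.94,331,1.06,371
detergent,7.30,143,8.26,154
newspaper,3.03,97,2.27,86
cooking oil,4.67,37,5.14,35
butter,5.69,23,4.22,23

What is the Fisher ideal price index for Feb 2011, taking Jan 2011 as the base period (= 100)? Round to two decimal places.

104.93

Laspeyres component (base-period weights):
ΣP(Feb 2011)Q(Jan 2011) = 1.06×331 + 8.26×143 + 2.27×97 + 5.14×37 + 4.22×23 = 350.86 + 1181.18 + 220.19 + 190.18 + 97.06 = 2039.47
ΣP(Jan 2011)Q(Jan 2011) = 0.94×331 + 7.30×143 + 3.03×97 + 4.67×37 + 5.69×23 = 311.14 + 1043.9 + 293.91 + 172.79 + 130.87 = 1952.61
L = 2039.47 / 1952.61 × 100 = 104.4484
Paasche component (current-period weights):
ΣP(Feb 2011)Q(Feb 2011) = 1.06×371 + 8.26×154 + 2.27×86 + 5.14×35 + 4.22×23 = 393.26 + 1272.04 + 195.22 + 179.9 + 97.06 = 2137.48
ΣP(Jan 2011)Q(Feb 2011) = 0.94×371 + 7.30×154 + 3.03×86 + 4.67×35 + 5.69×23 = 348.74 + 1124.2 + 260.58 + 163.45 + 130.87 = 2027.84
P = 2137.48 / 2027.84 × 100 = 105.4067
Fisher = √(L × P) = √(104.4484 × 105.4067) = 104.9265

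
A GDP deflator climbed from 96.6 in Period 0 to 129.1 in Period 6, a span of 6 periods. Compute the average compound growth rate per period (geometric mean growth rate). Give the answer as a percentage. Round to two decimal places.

Growth factor = (129.1/96.6)^(1/6) = (1.336439)^(1/6) = 1.049522
Growth rate = 1.049522 − 1 = 0.049522 = 4.9522%

4.95%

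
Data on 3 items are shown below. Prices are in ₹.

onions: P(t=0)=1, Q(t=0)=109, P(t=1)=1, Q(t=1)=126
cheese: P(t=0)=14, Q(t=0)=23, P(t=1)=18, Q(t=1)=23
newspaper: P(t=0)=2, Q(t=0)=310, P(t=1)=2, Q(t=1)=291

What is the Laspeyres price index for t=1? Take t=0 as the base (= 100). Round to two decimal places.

Laspeyres price index uses base-period quantities as weights.
ΣP(t=1)·Q(t=0) = 1×109 + 18×23 + 2×310 = 109 + 414 + 620 = 1143
ΣP(t=0)·Q(t=0) = 1×109 + 14×23 + 2×310 = 109 + 322 + 620 = 1051
Index = 1143 / 1051 × 100 = 108.7536

108.75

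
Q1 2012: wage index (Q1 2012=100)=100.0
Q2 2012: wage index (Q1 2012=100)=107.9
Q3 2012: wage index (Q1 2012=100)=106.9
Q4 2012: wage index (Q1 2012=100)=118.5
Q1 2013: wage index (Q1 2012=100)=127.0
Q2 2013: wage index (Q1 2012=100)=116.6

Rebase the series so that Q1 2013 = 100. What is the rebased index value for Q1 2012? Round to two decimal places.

78.74

Rebased(Q1 2012) = 100.0 / 127.0 × 100 = 78.7402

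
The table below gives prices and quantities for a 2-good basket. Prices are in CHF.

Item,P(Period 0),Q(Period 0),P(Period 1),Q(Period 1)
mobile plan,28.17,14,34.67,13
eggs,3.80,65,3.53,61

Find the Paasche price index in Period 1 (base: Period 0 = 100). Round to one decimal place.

Paasche price index uses current-period quantities as weights.
ΣP(Period 1)·Q(Period 1) = 34.67×13 + 3.53×61 = 450.71 + 215.33 = 666.04
ΣP(Period 0)·Q(Period 1) = 28.17×13 + 3.80×61 = 366.21 + 231.8 = 598.01
Index = 666.04 / 598.01 × 100 = 111.3761

111.4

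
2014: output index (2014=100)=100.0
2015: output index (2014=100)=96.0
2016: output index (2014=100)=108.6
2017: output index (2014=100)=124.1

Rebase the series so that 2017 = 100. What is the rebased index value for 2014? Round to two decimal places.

80.58

Rebased(2014) = 100.0 / 124.1 × 100 = 80.5802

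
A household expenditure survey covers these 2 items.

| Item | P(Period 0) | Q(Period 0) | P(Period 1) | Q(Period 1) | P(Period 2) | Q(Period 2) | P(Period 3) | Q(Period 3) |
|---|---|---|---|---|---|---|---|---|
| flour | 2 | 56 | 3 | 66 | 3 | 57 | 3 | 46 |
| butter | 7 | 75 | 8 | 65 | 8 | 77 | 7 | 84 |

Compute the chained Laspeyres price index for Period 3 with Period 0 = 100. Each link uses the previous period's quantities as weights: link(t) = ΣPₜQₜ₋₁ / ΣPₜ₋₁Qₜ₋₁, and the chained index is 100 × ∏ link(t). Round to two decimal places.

108.77

Link Period 0→Period 1:
ΣP(Period 1)Q(Period 0) = 3×56 + 8×75 = 168 + 600 = 768
ΣP(Period 0)Q(Period 0) = 2×56 + 7×75 = 112 + 525 = 637
link = 768/637 = 1.205651
Link Period 1→Period 2:
ΣP(Period 2)Q(Period 1) = 3×66 + 8×65 = 198 + 520 = 718
ΣP(Period 1)Q(Period 1) = 3×66 + 8×65 = 198 + 520 = 718
link = 718/718 = 1.000000
Link Period 2→Period 3:
ΣP(Period 3)Q(Period 2) = 3×57 + 7×77 = 171 + 539 = 710
ΣP(Period 2)Q(Period 2) = 3×57 + 8×77 = 171 + 616 = 787
link = 710/787 = 0.902160
Chained index = 100 × 1.205651 × 1.000000 × 0.902160 = 108.7691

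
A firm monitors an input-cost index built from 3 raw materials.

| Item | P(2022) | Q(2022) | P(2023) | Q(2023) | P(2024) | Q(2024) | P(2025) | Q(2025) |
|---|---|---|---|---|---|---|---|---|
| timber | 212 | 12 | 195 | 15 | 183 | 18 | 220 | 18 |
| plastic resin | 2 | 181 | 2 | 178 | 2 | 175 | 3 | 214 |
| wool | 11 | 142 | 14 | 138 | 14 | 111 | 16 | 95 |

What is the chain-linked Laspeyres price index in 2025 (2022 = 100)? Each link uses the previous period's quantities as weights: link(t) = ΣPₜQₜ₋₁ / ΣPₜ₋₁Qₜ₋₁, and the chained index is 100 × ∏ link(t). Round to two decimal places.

Link 2022→2023:
ΣP(2023)Q(2022) = 195×12 + 2×181 + 14×142 = 2340 + 362 + 1988 = 4690
ΣP(2022)Q(2022) = 212×12 + 2×181 + 11×142 = 2544 + 362 + 1562 = 4468
link = 4690/4468 = 1.049687
Link 2023→2024:
ΣP(2024)Q(2023) = 183×15 + 2×178 + 14×138 = 2745 + 356 + 1932 = 5033
ΣP(2023)Q(2023) = 195×15 + 2×178 + 14×138 = 2925 + 356 + 1932 = 5213
link = 5033/5213 = 0.965471
Link 2024→2025:
ΣP(2025)Q(2024) = 220×18 + 3×175 + 16×111 = 3960 + 525 + 1776 = 6261
ΣP(2024)Q(2024) = 183×18 + 2×175 + 14×111 = 3294 + 350 + 1554 = 5198
link = 6261/5198 = 1.204502
Chained index = 100 × 1.049687 × 0.965471 × 1.204502 = 122.0693

122.07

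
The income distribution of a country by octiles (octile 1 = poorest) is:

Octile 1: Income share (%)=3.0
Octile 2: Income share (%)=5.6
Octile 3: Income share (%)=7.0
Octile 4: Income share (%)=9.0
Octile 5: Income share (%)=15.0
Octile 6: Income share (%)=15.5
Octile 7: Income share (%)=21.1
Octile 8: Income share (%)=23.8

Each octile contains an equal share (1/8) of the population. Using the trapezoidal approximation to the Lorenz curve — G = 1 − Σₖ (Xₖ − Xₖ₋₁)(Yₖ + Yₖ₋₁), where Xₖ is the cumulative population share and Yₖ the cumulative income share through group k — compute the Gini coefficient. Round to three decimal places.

0.318

Cumulative income shares Yₖ: 0.0300, 0.0860, 0.1560, 0.2460, 0.3960, 0.5510, 0.7620, 1.0000
Σ (Xₖ−Xₖ₋₁)(Yₖ+Yₖ₋₁) = (1/8)(0.0300+0.0000) + (1/8)(0.0860+0.0300) + (1/8)(0.1560+0.0860) + (1/8)(0.2460+0.1560) + (1/8)(0.3960+0.2460) + (1/8)(0.5510+0.3960) + (1/8)(0.7620+0.5510) + (1/8)(1.0000+0.7620)
  = 0.0037 + 0.0145 + 0.0302 + 0.0503 + 0.0803 + 0.1184 + 0.1641 + 0.2203 = 0.6818
G = 1 − 0.6818 = 0.3182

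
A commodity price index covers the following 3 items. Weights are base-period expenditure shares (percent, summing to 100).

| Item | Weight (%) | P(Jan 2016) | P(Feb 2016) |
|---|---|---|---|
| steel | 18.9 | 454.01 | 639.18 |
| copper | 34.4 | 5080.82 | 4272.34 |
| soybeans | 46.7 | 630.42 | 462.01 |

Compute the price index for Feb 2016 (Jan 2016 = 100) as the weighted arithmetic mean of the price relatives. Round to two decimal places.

steel: 18.9 × (639.18/454.01) = 18.9 × 1.407854 = 26.6084
copper: 34.4 × (4272.34/5080.82) = 34.4 × 0.840876 = 28.9261
soybeans: 46.7 × (462.01/630.42) = 46.7 × 0.732861 = 34.2246
Index = Σ wᵢ·(p₁ᵢ/p₀ᵢ) = 26.6084 + 28.9261 + 34.2246 = 89.7592

89.76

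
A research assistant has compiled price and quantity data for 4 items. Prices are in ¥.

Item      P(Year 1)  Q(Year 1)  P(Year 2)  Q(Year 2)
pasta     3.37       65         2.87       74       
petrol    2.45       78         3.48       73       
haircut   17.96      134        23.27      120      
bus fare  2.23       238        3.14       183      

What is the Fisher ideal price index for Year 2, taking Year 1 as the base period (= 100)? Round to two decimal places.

128.65

Laspeyres component (base-period weights):
ΣP(Year 2)Q(Year 1) = 2.87×65 + 3.48×78 + 23.27×134 + 3.14×238 = 186.55 + 271.44 + 3118.18 + 747.32 = 4323.49
ΣP(Year 1)Q(Year 1) = 3.37×65 + 2.45×78 + 17.96×134 + 2.23×238 = 219.05 + 191.1 + 2406.64 + 530.74 = 3347.53
L = 4323.49 / 3347.53 × 100 = 129.1546
Paasche component (current-period weights):
ΣP(Year 2)Q(Year 2) = 2.87×74 + 3.48×73 + 23.27×120 + 3.14×183 = 212.38 + 254.04 + 2792.4 + 574.62 = 3833.44
ΣP(Year 1)Q(Year 2) = 3.37×74 + 2.45×73 + 17.96×120 + 2.23×183 = 249.38 + 178.85 + 2155.2 + 408.09 = 2991.52
P = 3833.44 / 2991.52 × 100 = 128.1436
Fisher = √(L × P) = √(129.1546 × 128.1436) = 128.6481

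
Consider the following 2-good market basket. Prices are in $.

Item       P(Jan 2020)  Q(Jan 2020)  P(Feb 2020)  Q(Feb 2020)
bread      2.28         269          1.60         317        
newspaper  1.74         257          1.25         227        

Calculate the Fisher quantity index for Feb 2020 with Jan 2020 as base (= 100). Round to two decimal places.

105.31

Laspeyres component (base-period weights):
ΣP(Jan 2020)Q(Feb 2020) = 2.28×317 + 1.74×227 = 722.76 + 394.98 = 1117.74
ΣP(Jan 2020)Q(Jan 2020) = 2.28×269 + 1.74×257 = 613.32 + 447.18 = 1060.5
L = 1117.74 / 1060.5 × 100 = 105.3975
Paasche component (current-period weights):
ΣP(Feb 2020)Q(Feb 2020) = 1.60×317 + 1.25×227 = 507.2 + 283.75 = 790.95
ΣP(Feb 2020)Q(Jan 2020) = 1.60×269 + 1.25×257 = 430.4 + 321.25 = 751.65
P = 790.95 / 751.65 × 100 = 105.2285
Fisher = √(L × P) = √(105.3975 × 105.2285) = 105.3129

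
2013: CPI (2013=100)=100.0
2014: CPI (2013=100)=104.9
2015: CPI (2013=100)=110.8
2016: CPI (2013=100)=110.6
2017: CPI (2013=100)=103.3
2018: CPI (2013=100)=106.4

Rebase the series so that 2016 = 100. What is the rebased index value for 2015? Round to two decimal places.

100.18

Rebased(2015) = 110.8 / 110.6 × 100 = 100.1808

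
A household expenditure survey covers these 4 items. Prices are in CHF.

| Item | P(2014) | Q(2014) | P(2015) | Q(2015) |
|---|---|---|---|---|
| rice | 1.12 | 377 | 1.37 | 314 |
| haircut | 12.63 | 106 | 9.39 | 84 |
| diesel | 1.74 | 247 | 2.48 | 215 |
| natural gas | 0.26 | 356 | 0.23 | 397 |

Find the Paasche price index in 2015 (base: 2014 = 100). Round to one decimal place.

97.5

Paasche price index uses current-period quantities as weights.
ΣP(2015)·Q(2015) = 1.37×314 + 9.39×84 + 2.48×215 + 0.23×397 = 430.18 + 788.76 + 533.2 + 91.31 = 1843.45
ΣP(2014)·Q(2015) = 1.12×314 + 12.63×84 + 1.74×215 + 0.26×397 = 351.68 + 1060.92 + 374.1 + 103.22 = 1889.92
Index = 1843.45 / 1889.92 × 100 = 97.5412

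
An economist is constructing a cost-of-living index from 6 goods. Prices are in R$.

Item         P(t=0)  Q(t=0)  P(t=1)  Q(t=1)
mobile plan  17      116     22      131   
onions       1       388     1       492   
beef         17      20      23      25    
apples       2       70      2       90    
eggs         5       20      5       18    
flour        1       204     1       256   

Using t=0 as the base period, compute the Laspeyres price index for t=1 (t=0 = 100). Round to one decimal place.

Laspeyres price index uses base-period quantities as weights.
ΣP(t=1)·Q(t=0) = 22×116 + 1×388 + 23×20 + 2×70 + 5×20 + 1×204 = 2552 + 388 + 460 + 140 + 100 + 204 = 3844
ΣP(t=0)·Q(t=0) = 17×116 + 1×388 + 17×20 + 2×70 + 5×20 + 1×204 = 1972 + 388 + 340 + 140 + 100 + 204 = 3144
Index = 3844 / 3144 × 100 = 122.2646

122.3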